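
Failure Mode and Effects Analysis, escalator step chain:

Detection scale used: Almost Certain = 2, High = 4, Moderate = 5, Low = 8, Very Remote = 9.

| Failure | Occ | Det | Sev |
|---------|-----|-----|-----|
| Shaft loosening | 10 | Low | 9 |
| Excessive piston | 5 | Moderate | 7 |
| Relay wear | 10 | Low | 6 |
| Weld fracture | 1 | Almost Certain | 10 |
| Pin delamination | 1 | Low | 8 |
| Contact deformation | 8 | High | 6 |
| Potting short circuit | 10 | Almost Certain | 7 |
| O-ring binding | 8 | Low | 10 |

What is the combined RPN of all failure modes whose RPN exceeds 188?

2032

RPN = Severity × Occurrence × Detection:
  Shaft loosening: 9 × 10 × 8 = 720
  Excessive piston: 7 × 5 × 5 = 175
  Relay wear: 6 × 10 × 8 = 480
  Weld fracture: 10 × 1 × 2 = 20
  Pin delamination: 8 × 1 × 8 = 64
  Contact deformation: 6 × 8 × 4 = 192
  Potting short circuit: 7 × 10 × 2 = 140
  O-ring binding: 10 × 8 × 8 = 640
RPN > 188: Shaft loosening (720), Relay wear (480), Contact deformation (192), O-ring binding (640).
Sum: 720 + 480 + 192 + 640 = 2032.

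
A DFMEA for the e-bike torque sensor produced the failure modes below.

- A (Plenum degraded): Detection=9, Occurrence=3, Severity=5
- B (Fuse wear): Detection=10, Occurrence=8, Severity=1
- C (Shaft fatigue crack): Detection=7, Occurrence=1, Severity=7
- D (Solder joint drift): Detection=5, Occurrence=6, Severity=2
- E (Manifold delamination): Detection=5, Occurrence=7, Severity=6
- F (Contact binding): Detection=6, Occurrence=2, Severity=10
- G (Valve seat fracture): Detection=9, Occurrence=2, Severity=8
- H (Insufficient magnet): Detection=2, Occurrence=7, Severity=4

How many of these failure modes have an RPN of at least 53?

7

RPN = Severity × Occurrence × Detection:
  A: 5 × 3 × 9 = 135
  B: 1 × 8 × 10 = 80
  C: 7 × 1 × 7 = 49
  D: 2 × 6 × 5 = 60
  E: 6 × 7 × 5 = 210
  F: 10 × 2 × 6 = 120
  G: 8 × 2 × 9 = 144
  H: 4 × 7 × 2 = 56
Modes with RPN ≥ 53: A (135), B (80), D (60), E (210), F (120), G (144), H (56) → 7.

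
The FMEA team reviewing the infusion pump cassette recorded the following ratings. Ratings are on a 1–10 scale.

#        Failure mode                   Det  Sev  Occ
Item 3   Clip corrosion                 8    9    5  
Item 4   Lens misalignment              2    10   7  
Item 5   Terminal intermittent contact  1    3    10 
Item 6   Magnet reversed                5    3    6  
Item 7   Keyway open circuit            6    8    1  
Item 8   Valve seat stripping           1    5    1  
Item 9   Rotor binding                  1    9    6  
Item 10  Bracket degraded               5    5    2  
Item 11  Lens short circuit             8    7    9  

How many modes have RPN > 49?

6

RPN = Severity × Occurrence × Detection:
  Item 3: 9 × 5 × 8 = 360
  Item 4: 10 × 7 × 2 = 140
  Item 5: 3 × 10 × 1 = 30
  Item 6: 3 × 6 × 5 = 90
  Item 7: 8 × 1 × 6 = 48
  Item 8: 5 × 1 × 1 = 5
  Item 9: 9 × 6 × 1 = 54
  Item 10: 5 × 2 × 5 = 50
  Item 11: 7 × 9 × 8 = 504
Modes with RPN > 49: Item 3 (360), Item 4 (140), Item 6 (90), Item 9 (54), Item 10 (50), Item 11 (504) → 6.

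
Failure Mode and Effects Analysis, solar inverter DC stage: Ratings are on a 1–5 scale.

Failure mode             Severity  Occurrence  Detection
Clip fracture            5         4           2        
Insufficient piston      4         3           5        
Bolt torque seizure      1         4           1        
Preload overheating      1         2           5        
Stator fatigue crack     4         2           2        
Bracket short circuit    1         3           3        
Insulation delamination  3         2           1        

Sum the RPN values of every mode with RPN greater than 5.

RPN = Severity × Occurrence × Detection:
  Clip fracture: 5 × 4 × 2 = 40
  Insufficient piston: 4 × 3 × 5 = 60
  Bolt torque seizure: 1 × 4 × 1 = 4
  Preload overheating: 1 × 2 × 5 = 10
  Stator fatigue crack: 4 × 2 × 2 = 16
  Bracket short circuit: 1 × 3 × 3 = 9
  Insulation delamination: 3 × 2 × 1 = 6
RPN > 5: Clip fracture (40), Insufficient piston (60), Preload overheating (10), Stator fatigue crack (16), Bracket short circuit (9), Insulation delamination (6).
Sum: 40 + 60 + 10 + 16 + 9 + 6 = 141.

141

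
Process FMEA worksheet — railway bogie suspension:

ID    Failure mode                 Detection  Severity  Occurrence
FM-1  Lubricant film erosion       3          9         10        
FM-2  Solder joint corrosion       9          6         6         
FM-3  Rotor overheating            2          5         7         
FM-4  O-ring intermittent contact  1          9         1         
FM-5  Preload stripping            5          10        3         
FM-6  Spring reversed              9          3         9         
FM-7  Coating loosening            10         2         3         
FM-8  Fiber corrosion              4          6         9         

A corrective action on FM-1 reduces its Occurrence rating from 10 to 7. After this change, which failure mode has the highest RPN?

FM-2

RPN = Severity × Occurrence × Detection:
  FM-1: 9 × 10 × 3 = 270
  FM-2: 6 × 6 × 9 = 324
  FM-3: 5 × 7 × 2 = 70
  FM-4: 9 × 1 × 1 = 9
  FM-5: 10 × 3 × 5 = 150
  FM-6: 3 × 9 × 9 = 243
  FM-7: 2 × 3 × 10 = 60
  FM-8: 6 × 9 × 4 = 216
After action: FM-1 → 9 × 7 × 3 = 189.
Revised RPNs: FM-2=324, FM-6=243, FM-8=216, FM-1=189, FM-5=150, FM-3=70, FM-7=60, FM-4=9.
Highest is now FM-2 (324).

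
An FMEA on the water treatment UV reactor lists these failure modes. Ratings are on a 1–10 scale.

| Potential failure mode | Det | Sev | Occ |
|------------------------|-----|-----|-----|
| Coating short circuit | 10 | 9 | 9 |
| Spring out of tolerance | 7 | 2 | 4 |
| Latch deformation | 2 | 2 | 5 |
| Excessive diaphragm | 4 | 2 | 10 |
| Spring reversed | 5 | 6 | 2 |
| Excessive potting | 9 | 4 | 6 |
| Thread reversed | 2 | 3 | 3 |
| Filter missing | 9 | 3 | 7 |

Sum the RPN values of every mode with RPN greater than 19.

1431

RPN = Severity × Occurrence × Detection:
  Coating short circuit: 9 × 9 × 10 = 810
  Spring out of tolerance: 2 × 4 × 7 = 56
  Latch deformation: 2 × 5 × 2 = 20
  Excessive diaphragm: 2 × 10 × 4 = 80
  Spring reversed: 6 × 2 × 5 = 60
  Excessive potting: 4 × 6 × 9 = 216
  Thread reversed: 3 × 3 × 2 = 18
  Filter missing: 3 × 7 × 9 = 189
RPN > 19: Coating short circuit (810), Spring out of tolerance (56), Latch deformation (20), Excessive diaphragm (80), Spring reversed (60), Excessive potting (216), Filter missing (189).
Sum: 810 + 56 + 20 + 80 + 60 + 216 + 189 = 1431.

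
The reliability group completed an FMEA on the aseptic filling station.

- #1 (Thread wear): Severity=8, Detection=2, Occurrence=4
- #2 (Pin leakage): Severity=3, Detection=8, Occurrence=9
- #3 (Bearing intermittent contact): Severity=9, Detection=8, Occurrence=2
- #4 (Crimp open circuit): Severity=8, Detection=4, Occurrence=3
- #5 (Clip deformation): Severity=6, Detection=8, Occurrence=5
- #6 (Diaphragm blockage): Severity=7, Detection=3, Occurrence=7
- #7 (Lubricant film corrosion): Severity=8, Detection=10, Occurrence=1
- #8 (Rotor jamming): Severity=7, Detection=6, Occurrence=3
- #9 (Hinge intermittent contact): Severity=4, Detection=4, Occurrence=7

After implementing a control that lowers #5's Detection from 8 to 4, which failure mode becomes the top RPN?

RPN = Severity × Occurrence × Detection:
  #1: 8 × 4 × 2 = 64
  #2: 3 × 9 × 8 = 216
  #3: 9 × 2 × 8 = 144
  #4: 8 × 3 × 4 = 96
  #5: 6 × 5 × 8 = 240
  #6: 7 × 7 × 3 = 147
  #7: 8 × 1 × 10 = 80
  #8: 7 × 3 × 6 = 126
  #9: 4 × 7 × 4 = 112
After action: #5 → 6 × 5 × 4 = 120.
Revised RPNs: #2=216, #6=147, #3=144, #8=126, #5=120, #9=112, #4=96, #7=80, #1=64.
Highest is now #2 (216).

#2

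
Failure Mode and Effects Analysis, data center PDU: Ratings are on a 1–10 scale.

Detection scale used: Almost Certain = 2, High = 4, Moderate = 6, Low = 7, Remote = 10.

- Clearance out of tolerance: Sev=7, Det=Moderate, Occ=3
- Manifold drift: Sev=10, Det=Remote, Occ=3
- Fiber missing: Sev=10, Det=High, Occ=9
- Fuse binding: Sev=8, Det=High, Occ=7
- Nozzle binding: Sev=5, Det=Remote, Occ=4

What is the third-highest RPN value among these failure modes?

224

RPN = Severity × Occurrence × Detection:
  Clearance out of tolerance: 7 × 3 × 6 = 126
  Manifold drift: 10 × 3 × 10 = 300
  Fiber missing: 10 × 9 × 4 = 360
  Fuse binding: 8 × 7 × 4 = 224
  Nozzle binding: 5 × 4 × 10 = 200
Sorted descending: 360, 300, 224, 200, 126.
The third-highest RPN is 224 (Fuse binding).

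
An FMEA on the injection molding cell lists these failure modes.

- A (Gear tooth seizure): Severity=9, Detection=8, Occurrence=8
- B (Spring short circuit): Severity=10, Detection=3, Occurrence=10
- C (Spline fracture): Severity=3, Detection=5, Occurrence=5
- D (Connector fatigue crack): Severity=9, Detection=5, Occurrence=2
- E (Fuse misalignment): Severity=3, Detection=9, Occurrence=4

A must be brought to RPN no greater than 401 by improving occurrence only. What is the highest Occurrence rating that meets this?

A: S=9, O=8, D=8 → current RPN = 576.
Fixed product = 72. Need 72 × O ≤ 401, so O ≤ 401/72 = 5.57.
Maximum integer Occurrence rating = 5 (gives RPN 360; O=6 would give 432 > 401).

5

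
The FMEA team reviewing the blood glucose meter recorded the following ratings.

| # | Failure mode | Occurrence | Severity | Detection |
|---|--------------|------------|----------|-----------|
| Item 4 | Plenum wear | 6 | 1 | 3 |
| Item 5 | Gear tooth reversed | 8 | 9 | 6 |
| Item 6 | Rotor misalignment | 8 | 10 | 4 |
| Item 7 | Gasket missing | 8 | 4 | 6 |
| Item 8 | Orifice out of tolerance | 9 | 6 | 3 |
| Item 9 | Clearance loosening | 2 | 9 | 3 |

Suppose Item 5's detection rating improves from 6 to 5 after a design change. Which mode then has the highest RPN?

Item 5

RPN = Severity × Occurrence × Detection:
  Item 4: 1 × 6 × 3 = 18
  Item 5: 9 × 8 × 6 = 432
  Item 6: 10 × 8 × 4 = 320
  Item 7: 4 × 8 × 6 = 192
  Item 8: 6 × 9 × 3 = 162
  Item 9: 9 × 2 × 3 = 54
After action: Item 5 → 9 × 8 × 5 = 360.
Revised RPNs: Item 5=360, Item 6=320, Item 7=192, Item 8=162, Item 9=54, Item 4=18.
Highest is now Item 5 (360).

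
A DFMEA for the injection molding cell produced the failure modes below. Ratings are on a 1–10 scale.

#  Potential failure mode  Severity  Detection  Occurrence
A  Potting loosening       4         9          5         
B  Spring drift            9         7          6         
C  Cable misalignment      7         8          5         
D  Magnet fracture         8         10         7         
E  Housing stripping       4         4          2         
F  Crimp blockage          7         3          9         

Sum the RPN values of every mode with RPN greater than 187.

RPN = Severity × Occurrence × Detection:
  A: 4 × 5 × 9 = 180
  B: 9 × 6 × 7 = 378
  C: 7 × 5 × 8 = 280
  D: 8 × 7 × 10 = 560
  E: 4 × 2 × 4 = 32
  F: 7 × 9 × 3 = 189
RPN > 187: B (378), C (280), D (560), F (189).
Sum: 378 + 280 + 560 + 189 = 1407.

1407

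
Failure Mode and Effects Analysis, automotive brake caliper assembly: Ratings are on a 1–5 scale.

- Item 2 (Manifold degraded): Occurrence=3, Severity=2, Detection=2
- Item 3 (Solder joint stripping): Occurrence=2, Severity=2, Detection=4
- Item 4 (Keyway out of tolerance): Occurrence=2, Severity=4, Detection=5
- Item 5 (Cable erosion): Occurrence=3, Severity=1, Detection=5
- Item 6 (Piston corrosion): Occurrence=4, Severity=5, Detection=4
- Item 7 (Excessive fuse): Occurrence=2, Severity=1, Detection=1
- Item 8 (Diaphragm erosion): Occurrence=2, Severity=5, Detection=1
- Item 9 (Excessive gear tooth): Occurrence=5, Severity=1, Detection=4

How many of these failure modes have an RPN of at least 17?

3

RPN = Severity × Occurrence × Detection:
  Item 2: 2 × 3 × 2 = 12
  Item 3: 2 × 2 × 4 = 16
  Item 4: 4 × 2 × 5 = 40
  Item 5: 1 × 3 × 5 = 15
  Item 6: 5 × 4 × 4 = 80
  Item 7: 1 × 2 × 1 = 2
  Item 8: 5 × 2 × 1 = 10
  Item 9: 1 × 5 × 4 = 20
Modes with RPN ≥ 17: Item 4 (40), Item 6 (80), Item 9 (20) → 3.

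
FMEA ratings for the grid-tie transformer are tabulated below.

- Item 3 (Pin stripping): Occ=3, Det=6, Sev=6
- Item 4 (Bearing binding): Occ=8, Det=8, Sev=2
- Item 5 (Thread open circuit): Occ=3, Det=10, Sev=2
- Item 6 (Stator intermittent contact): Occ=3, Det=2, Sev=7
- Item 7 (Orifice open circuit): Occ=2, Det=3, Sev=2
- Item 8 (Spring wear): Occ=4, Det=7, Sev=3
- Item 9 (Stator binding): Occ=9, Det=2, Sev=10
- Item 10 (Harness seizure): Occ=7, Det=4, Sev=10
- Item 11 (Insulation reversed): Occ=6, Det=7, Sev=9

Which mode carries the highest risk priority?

RPN = Severity × Occurrence × Detection:
  Item 3: 6 × 3 × 6 = 108
  Item 4: 2 × 8 × 8 = 128
  Item 5: 2 × 3 × 10 = 60
  Item 6: 7 × 3 × 2 = 42
  Item 7: 2 × 2 × 3 = 12
  Item 8: 3 × 4 × 7 = 84
  Item 9: 10 × 9 × 2 = 180
  Item 10: 10 × 7 × 4 = 280
  Item 11: 9 × 6 × 7 = 378
Highest RPN is 378 → Item 11.

Item 11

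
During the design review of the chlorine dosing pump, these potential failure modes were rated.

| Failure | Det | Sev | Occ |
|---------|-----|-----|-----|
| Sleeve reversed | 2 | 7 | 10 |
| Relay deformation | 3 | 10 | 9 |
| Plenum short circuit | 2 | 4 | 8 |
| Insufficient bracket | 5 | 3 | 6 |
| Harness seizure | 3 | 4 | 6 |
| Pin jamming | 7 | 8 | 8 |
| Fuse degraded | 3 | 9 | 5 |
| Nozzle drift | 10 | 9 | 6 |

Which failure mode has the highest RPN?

RPN = Severity × Occurrence × Detection:
  Sleeve reversed: 7 × 10 × 2 = 140
  Relay deformation: 10 × 9 × 3 = 270
  Plenum short circuit: 4 × 8 × 2 = 64
  Insufficient bracket: 3 × 6 × 5 = 90
  Harness seizure: 4 × 6 × 3 = 72
  Pin jamming: 8 × 8 × 7 = 448
  Fuse degraded: 9 × 5 × 3 = 135
  Nozzle drift: 9 × 6 × 10 = 540
Highest RPN is 540 → Nozzle drift.

Nozzle drift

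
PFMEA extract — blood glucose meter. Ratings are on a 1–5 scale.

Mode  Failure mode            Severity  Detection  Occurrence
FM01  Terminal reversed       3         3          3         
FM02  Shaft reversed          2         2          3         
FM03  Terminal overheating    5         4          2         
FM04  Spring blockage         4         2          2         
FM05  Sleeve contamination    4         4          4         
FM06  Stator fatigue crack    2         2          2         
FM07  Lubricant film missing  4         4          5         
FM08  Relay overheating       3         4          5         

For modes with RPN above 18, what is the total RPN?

RPN = Severity × Occurrence × Detection:
  FM01: 3 × 3 × 3 = 27
  FM02: 2 × 3 × 2 = 12
  FM03: 5 × 2 × 4 = 40
  FM04: 4 × 2 × 2 = 16
  FM05: 4 × 4 × 4 = 64
  FM06: 2 × 2 × 2 = 8
  FM07: 4 × 5 × 4 = 80
  FM08: 3 × 5 × 4 = 60
RPN > 18: FM01 (27), FM03 (40), FM05 (64), FM07 (80), FM08 (60).
Sum: 27 + 40 + 64 + 80 + 60 = 271.

271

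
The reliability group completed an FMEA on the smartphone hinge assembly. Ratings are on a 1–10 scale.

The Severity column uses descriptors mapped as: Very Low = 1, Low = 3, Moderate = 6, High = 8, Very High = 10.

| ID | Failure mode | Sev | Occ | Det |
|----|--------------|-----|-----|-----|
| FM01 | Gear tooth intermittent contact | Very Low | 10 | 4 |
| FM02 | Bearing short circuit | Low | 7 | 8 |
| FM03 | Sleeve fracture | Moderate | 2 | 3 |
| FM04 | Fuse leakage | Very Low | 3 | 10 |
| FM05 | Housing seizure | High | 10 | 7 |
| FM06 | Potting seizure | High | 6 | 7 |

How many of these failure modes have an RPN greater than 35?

5

RPN = Severity × Occurrence × Detection:
  FM01: 1 × 10 × 4 = 40
  FM02: 3 × 7 × 8 = 168
  FM03: 6 × 2 × 3 = 36
  FM04: 1 × 3 × 10 = 30
  FM05: 8 × 10 × 7 = 560
  FM06: 8 × 6 × 7 = 336
Modes with RPN > 35: FM01 (40), FM02 (168), FM03 (36), FM05 (560), FM06 (336) → 5.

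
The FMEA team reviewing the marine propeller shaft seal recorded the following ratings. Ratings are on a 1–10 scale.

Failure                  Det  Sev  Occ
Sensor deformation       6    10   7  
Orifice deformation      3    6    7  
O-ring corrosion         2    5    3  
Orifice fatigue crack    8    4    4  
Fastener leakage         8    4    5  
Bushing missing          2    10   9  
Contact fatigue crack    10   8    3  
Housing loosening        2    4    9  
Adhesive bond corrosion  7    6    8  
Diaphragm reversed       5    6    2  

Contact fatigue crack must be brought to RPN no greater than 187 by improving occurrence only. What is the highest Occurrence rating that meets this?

Contact fatigue crack: S=8, O=3, D=10 → current RPN = 240.
Fixed product = 80. Need 80 × O ≤ 187, so O ≤ 187/80 = 2.34.
Maximum integer Occurrence rating = 2 (gives RPN 160; O=3 would give 240 > 187).

2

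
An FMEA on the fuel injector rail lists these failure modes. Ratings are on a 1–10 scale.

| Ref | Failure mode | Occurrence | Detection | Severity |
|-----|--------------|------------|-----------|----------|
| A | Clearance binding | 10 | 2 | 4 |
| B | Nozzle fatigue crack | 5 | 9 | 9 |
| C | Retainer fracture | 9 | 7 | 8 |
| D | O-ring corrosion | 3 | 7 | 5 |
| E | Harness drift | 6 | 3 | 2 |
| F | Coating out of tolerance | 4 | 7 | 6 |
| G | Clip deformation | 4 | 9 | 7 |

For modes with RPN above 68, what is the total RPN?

RPN = Severity × Occurrence × Detection:
  A: 4 × 10 × 2 = 80
  B: 9 × 5 × 9 = 405
  C: 8 × 9 × 7 = 504
  D: 5 × 3 × 7 = 105
  E: 2 × 6 × 3 = 36
  F: 6 × 4 × 7 = 168
  G: 7 × 4 × 9 = 252
RPN > 68: A (80), B (405), C (504), D (105), F (168), G (252).
Sum: 80 + 405 + 504 + 105 + 168 + 252 = 1514.

1514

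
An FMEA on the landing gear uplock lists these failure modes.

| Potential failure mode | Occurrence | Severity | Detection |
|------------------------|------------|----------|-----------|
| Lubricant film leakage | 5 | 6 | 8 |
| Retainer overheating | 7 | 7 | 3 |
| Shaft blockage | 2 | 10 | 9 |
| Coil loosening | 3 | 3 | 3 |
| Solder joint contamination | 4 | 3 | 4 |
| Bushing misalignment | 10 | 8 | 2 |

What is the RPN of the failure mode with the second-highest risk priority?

180

RPN = Severity × Occurrence × Detection:
  Lubricant film leakage: 6 × 5 × 8 = 240
  Retainer overheating: 7 × 7 × 3 = 147
  Shaft blockage: 10 × 2 × 9 = 180
  Coil loosening: 3 × 3 × 3 = 27
  Solder joint contamination: 3 × 4 × 4 = 48
  Bushing misalignment: 8 × 10 × 2 = 160
Sorted descending: 240, 180, 160, 147, 48, 27.
The second-highest RPN is 180 (Shaft blockage).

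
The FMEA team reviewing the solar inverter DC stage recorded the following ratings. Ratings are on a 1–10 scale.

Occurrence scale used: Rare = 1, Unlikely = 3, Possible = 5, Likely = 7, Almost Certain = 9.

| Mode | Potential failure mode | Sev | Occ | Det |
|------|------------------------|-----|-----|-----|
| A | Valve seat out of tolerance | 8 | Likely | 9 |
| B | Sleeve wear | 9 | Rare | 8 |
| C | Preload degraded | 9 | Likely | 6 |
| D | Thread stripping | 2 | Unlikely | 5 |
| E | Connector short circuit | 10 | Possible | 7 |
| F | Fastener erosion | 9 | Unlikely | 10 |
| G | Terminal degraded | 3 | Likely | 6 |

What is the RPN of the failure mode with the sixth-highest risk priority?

RPN = Severity × Occurrence × Detection:
  A: 8 × 7 × 9 = 504
  B: 9 × 1 × 8 = 72
  C: 9 × 7 × 6 = 378
  D: 2 × 3 × 5 = 30
  E: 10 × 5 × 7 = 350
  F: 9 × 3 × 10 = 270
  G: 3 × 7 × 6 = 126
Sorted descending: 504, 378, 350, 270, 126, 72, 30.
The sixth-highest RPN is 72 (B).

72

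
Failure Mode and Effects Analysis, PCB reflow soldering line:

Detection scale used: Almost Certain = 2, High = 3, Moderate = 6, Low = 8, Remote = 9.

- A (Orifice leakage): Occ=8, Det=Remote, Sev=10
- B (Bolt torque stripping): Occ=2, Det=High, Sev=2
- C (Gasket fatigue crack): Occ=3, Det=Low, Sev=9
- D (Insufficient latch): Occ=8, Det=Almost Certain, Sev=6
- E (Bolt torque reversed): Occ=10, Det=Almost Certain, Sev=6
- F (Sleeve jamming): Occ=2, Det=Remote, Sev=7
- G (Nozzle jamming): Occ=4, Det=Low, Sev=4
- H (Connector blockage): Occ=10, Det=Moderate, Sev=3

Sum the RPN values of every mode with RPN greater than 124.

RPN = Severity × Occurrence × Detection:
  A: 10 × 8 × 9 = 720
  B: 2 × 2 × 3 = 12
  C: 9 × 3 × 8 = 216
  D: 6 × 8 × 2 = 96
  E: 6 × 10 × 2 = 120
  F: 7 × 2 × 9 = 126
  G: 4 × 4 × 8 = 128
  H: 3 × 10 × 6 = 180
RPN > 124: A (720), C (216), F (126), G (128), H (180).
Sum: 720 + 216 + 126 + 128 + 180 = 1370.

1370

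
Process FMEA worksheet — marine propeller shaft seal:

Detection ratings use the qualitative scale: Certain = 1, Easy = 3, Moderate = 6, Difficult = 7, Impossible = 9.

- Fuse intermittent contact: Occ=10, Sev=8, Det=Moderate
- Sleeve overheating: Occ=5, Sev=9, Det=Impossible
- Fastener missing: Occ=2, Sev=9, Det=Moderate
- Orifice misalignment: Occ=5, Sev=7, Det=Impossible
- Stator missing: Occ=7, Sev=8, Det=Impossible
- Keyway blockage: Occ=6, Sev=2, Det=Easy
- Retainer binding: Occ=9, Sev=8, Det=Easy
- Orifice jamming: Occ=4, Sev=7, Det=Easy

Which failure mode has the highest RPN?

Stator missing

RPN = Severity × Occurrence × Detection:
  Fuse intermittent contact: 8 × 10 × 6 = 480
  Sleeve overheating: 9 × 5 × 9 = 405
  Fastener missing: 9 × 2 × 6 = 108
  Orifice misalignment: 7 × 5 × 9 = 315
  Stator missing: 8 × 7 × 9 = 504
  Keyway blockage: 2 × 6 × 3 = 36
  Retainer binding: 8 × 9 × 3 = 216
  Orifice jamming: 7 × 4 × 3 = 84
Highest RPN is 504 → Stator missing.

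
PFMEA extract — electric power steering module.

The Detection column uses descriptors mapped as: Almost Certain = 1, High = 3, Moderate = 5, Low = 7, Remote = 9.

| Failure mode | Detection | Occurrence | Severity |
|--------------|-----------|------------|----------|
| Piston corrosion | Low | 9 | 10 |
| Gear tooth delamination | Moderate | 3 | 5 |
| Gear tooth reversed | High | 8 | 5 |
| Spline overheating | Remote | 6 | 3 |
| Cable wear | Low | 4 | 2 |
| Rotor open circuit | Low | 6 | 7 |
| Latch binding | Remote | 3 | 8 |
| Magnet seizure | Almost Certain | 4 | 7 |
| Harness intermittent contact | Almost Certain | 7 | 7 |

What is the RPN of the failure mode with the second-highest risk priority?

294

RPN = Severity × Occurrence × Detection:
  Piston corrosion: 10 × 9 × 7 = 630
  Gear tooth delamination: 5 × 3 × 5 = 75
  Gear tooth reversed: 5 × 8 × 3 = 120
  Spline overheating: 3 × 6 × 9 = 162
  Cable wear: 2 × 4 × 7 = 56
  Rotor open circuit: 7 × 6 × 7 = 294
  Latch binding: 8 × 3 × 9 = 216
  Magnet seizure: 7 × 4 × 1 = 28
  Harness intermittent contact: 7 × 7 × 1 = 49
Sorted descending: 630, 294, 216, 162, 120, 75, 56, 49, 28.
The second-highest RPN is 294 (Rotor open circuit).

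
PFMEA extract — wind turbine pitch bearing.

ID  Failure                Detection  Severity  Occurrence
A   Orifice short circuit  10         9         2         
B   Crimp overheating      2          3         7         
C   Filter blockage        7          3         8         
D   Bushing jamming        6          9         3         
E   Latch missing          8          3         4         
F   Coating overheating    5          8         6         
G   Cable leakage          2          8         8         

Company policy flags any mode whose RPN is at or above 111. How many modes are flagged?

RPN = Severity × Occurrence × Detection:
  A: 9 × 2 × 10 = 180
  B: 3 × 7 × 2 = 42
  C: 3 × 8 × 7 = 168
  D: 9 × 3 × 6 = 162
  E: 3 × 4 × 8 = 96
  F: 8 × 6 × 5 = 240
  G: 8 × 8 × 2 = 128
Modes with RPN ≥ 111: A (180), C (168), D (162), F (240), G (128) → 5.

5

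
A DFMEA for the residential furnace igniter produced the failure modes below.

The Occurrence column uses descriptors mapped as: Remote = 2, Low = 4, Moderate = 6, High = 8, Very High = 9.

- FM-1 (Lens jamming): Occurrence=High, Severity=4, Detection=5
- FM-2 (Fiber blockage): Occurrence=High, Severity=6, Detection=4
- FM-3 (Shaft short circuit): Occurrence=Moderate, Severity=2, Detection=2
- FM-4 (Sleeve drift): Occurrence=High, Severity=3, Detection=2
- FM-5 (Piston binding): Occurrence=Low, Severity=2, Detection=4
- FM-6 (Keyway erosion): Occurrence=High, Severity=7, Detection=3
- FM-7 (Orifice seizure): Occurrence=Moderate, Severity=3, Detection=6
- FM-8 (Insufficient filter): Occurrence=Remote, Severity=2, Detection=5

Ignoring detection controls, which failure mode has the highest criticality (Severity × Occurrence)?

Criticality = Severity × Occurrence:
  FM-1: 4 × 8 = 32
  FM-2: 6 × 8 = 48
  FM-3: 2 × 6 = 12
  FM-4: 3 × 8 = 24
  FM-5: 2 × 4 = 8
  FM-6: 7 × 8 = 56
  FM-7: 3 × 6 = 18
  FM-8: 2 × 2 = 4
Highest criticality is 56 → FM-6.

FM-6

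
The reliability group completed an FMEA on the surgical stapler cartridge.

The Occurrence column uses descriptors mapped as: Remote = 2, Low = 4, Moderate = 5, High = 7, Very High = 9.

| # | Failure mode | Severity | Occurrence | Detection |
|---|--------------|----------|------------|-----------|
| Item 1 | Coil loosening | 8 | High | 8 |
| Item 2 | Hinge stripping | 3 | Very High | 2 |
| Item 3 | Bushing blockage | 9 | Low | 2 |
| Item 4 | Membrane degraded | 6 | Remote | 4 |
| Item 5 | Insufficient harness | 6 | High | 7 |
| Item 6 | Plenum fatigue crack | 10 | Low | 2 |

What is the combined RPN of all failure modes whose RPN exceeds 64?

RPN = Severity × Occurrence × Detection:
  Item 1: 8 × 7 × 8 = 448
  Item 2: 3 × 9 × 2 = 54
  Item 3: 9 × 4 × 2 = 72
  Item 4: 6 × 2 × 4 = 48
  Item 5: 6 × 7 × 7 = 294
  Item 6: 10 × 4 × 2 = 80
RPN > 64: Item 1 (448), Item 3 (72), Item 5 (294), Item 6 (80).
Sum: 448 + 72 + 294 + 80 = 894.

894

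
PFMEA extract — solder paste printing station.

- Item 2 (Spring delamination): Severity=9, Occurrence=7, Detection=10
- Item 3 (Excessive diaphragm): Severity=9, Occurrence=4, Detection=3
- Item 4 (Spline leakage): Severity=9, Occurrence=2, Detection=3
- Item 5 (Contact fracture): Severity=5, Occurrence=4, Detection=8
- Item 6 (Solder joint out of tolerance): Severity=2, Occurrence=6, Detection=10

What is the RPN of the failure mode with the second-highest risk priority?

160

RPN = Severity × Occurrence × Detection:
  Item 2: 9 × 7 × 10 = 630
  Item 3: 9 × 4 × 3 = 108
  Item 4: 9 × 2 × 3 = 54
  Item 5: 5 × 4 × 8 = 160
  Item 6: 2 × 6 × 10 = 120
Sorted descending: 630, 160, 120, 108, 54.
The second-highest RPN is 160 (Item 5).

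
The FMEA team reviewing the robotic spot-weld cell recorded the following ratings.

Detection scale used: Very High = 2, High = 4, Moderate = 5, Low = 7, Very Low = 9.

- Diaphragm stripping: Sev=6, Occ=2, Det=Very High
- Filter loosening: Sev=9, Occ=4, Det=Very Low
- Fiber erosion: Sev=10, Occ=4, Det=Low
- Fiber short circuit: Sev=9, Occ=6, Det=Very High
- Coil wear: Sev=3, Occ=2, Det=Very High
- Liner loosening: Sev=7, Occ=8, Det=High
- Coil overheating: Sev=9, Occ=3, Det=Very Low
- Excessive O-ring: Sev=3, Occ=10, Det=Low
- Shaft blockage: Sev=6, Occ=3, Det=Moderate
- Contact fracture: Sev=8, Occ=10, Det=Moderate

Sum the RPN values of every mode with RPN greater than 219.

RPN = Severity × Occurrence × Detection:
  Diaphragm stripping: 6 × 2 × 2 = 24
  Filter loosening: 9 × 4 × 9 = 324
  Fiber erosion: 10 × 4 × 7 = 280
  Fiber short circuit: 9 × 6 × 2 = 108
  Coil wear: 3 × 2 × 2 = 12
  Liner loosening: 7 × 8 × 4 = 224
  Coil overheating: 9 × 3 × 9 = 243
  Excessive O-ring: 3 × 10 × 7 = 210
  Shaft blockage: 6 × 3 × 5 = 90
  Contact fracture: 8 × 10 × 5 = 400
RPN > 219: Filter loosening (324), Fiber erosion (280), Liner loosening (224), Coil overheating (243), Contact fracture (400).
Sum: 324 + 280 + 224 + 243 + 400 = 1471.

1471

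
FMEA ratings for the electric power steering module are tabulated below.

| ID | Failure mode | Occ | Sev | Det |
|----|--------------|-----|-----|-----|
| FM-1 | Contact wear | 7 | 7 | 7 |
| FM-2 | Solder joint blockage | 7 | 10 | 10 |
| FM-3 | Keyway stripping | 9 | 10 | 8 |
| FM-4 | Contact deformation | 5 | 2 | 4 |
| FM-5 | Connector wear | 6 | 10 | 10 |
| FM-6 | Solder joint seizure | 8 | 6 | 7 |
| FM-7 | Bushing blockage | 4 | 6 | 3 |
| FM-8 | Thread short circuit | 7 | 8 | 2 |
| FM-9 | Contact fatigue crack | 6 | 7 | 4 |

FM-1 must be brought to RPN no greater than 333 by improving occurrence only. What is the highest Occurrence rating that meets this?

FM-1: S=7, O=7, D=7 → current RPN = 343.
Fixed product = 49. Need 49 × O ≤ 333, so O ≤ 333/49 = 6.80.
Maximum integer Occurrence rating = 6 (gives RPN 294; O=7 would give 343 > 333).

6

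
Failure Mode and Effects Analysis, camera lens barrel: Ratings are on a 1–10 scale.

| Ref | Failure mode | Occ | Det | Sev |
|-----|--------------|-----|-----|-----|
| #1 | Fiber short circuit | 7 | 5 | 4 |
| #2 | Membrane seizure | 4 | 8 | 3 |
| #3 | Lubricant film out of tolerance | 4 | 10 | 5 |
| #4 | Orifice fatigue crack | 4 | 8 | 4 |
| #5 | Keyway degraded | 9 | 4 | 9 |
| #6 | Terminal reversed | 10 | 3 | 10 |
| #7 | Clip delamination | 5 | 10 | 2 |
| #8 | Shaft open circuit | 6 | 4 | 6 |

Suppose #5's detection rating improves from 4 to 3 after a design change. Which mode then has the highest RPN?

RPN = Severity × Occurrence × Detection:
  #1: 4 × 7 × 5 = 140
  #2: 3 × 4 × 8 = 96
  #3: 5 × 4 × 10 = 200
  #4: 4 × 4 × 8 = 128
  #5: 9 × 9 × 4 = 324
  #6: 10 × 10 × 3 = 300
  #7: 2 × 5 × 10 = 100
  #8: 6 × 6 × 4 = 144
After action: #5 → 9 × 9 × 3 = 243.
Revised RPNs: #6=300, #5=243, #3=200, #8=144, #1=140, #4=128, #7=100, #2=96.
Highest is now #6 (300).

#6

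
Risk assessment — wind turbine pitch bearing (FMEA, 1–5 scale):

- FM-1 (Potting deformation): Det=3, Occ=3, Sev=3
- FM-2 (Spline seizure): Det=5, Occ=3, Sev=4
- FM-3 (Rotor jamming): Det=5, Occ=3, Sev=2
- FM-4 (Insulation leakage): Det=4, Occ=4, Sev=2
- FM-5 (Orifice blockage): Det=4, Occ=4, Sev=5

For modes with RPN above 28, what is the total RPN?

202

RPN = Severity × Occurrence × Detection:
  FM-1: 3 × 3 × 3 = 27
  FM-2: 4 × 3 × 5 = 60
  FM-3: 2 × 3 × 5 = 30
  FM-4: 2 × 4 × 4 = 32
  FM-5: 5 × 4 × 4 = 80
RPN > 28: FM-2 (60), FM-3 (30), FM-4 (32), FM-5 (80).
Sum: 60 + 30 + 32 + 80 = 202.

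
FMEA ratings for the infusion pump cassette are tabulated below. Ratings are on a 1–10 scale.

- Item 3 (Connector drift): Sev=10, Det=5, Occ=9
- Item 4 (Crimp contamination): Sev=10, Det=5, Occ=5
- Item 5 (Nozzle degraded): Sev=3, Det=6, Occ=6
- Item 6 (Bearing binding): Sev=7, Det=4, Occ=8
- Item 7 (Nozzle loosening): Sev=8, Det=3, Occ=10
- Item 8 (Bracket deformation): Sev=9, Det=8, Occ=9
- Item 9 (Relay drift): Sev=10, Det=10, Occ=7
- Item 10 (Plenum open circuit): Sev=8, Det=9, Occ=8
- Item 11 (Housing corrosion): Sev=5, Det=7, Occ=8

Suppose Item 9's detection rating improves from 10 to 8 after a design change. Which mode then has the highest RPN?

RPN = Severity × Occurrence × Detection:
  Item 3: 10 × 9 × 5 = 450
  Item 4: 10 × 5 × 5 = 250
  Item 5: 3 × 6 × 6 = 108
  Item 6: 7 × 8 × 4 = 224
  Item 7: 8 × 10 × 3 = 240
  Item 8: 9 × 9 × 8 = 648
  Item 9: 10 × 7 × 10 = 700
  Item 10: 8 × 8 × 9 = 576
  Item 11: 5 × 8 × 7 = 280
After action: Item 9 → 10 × 7 × 8 = 560.
Revised RPNs: Item 8=648, Item 10=576, Item 9=560, Item 3=450, Item 11=280, Item 4=250, Item 7=240, Item 6=224, Item 5=108.
Highest is now Item 8 (648).

Item 8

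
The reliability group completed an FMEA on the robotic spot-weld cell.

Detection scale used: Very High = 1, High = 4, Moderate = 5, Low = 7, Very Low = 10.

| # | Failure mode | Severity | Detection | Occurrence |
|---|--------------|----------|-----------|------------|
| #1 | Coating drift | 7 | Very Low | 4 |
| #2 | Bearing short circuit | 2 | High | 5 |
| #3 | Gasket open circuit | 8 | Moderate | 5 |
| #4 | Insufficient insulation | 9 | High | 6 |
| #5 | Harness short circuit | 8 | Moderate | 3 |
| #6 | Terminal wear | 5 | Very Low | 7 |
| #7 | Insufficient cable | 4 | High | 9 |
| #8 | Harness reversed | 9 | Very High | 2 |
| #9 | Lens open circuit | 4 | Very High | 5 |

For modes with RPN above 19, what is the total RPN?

1370

RPN = Severity × Occurrence × Detection:
  #1: 7 × 4 × 10 = 280
  #2: 2 × 5 × 4 = 40
  #3: 8 × 5 × 5 = 200
  #4: 9 × 6 × 4 = 216
  #5: 8 × 3 × 5 = 120
  #6: 5 × 7 × 10 = 350
  #7: 4 × 9 × 4 = 144
  #8: 9 × 2 × 1 = 18
  #9: 4 × 5 × 1 = 20
RPN > 19: #1 (280), #2 (40), #3 (200), #4 (216), #5 (120), #6 (350), #7 (144), #9 (20).
Sum: 280 + 40 + 200 + 216 + 120 + 350 + 144 + 20 = 1370.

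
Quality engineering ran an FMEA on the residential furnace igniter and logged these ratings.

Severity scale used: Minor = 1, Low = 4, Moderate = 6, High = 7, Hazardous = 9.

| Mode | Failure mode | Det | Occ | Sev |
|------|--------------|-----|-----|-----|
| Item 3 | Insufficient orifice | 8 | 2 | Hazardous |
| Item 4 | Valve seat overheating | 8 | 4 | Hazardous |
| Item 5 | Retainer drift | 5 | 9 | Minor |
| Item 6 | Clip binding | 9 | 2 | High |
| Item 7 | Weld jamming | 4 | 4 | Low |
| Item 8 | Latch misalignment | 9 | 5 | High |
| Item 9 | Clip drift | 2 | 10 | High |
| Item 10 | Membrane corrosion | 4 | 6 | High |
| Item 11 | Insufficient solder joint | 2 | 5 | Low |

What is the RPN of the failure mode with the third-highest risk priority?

RPN = Severity × Occurrence × Detection:
  Item 3: 9 × 2 × 8 = 144
  Item 4: 9 × 4 × 8 = 288
  Item 5: 1 × 9 × 5 = 45
  Item 6: 7 × 2 × 9 = 126
  Item 7: 4 × 4 × 4 = 64
  Item 8: 7 × 5 × 9 = 315
  Item 9: 7 × 10 × 2 = 140
  Item 10: 7 × 6 × 4 = 168
  Item 11: 4 × 5 × 2 = 40
Sorted descending: 315, 288, 168, 144, 140, 126, 64, 45, 40.
The third-highest RPN is 168 (Item 10).

168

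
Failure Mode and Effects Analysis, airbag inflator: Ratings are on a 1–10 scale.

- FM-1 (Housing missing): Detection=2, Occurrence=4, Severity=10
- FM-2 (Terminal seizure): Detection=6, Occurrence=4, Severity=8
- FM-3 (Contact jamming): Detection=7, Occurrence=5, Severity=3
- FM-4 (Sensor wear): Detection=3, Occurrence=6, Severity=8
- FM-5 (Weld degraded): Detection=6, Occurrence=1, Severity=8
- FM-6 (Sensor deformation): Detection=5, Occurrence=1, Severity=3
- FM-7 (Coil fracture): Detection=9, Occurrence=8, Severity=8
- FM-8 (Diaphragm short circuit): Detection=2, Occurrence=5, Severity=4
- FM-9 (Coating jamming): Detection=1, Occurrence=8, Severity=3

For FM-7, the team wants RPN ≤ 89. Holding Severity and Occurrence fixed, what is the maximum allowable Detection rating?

1

FM-7: S=8, O=8, D=9 → current RPN = 576.
Fixed product = 64. Need 64 × D ≤ 89, so D ≤ 89/64 = 1.39.
Maximum integer Detection rating = 1 (gives RPN 64; D=2 would give 128 > 89).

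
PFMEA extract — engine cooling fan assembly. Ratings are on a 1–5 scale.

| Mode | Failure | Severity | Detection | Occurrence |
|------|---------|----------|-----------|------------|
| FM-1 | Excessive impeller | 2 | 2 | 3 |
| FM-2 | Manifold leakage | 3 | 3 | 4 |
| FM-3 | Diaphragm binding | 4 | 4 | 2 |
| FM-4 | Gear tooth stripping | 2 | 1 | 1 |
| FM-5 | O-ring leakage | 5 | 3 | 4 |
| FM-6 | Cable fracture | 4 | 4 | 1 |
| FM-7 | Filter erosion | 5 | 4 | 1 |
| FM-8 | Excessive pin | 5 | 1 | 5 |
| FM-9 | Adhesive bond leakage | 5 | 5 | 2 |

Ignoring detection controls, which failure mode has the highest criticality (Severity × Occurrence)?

FM-8

Criticality = Severity × Occurrence:
  FM-1: 2 × 3 = 6
  FM-2: 3 × 4 = 12
  FM-3: 4 × 2 = 8
  FM-4: 2 × 1 = 2
  FM-5: 5 × 4 = 20
  FM-6: 4 × 1 = 4
  FM-7: 5 × 1 = 5
  FM-8: 5 × 5 = 25
  FM-9: 5 × 2 = 10
Highest criticality is 25 → FM-8.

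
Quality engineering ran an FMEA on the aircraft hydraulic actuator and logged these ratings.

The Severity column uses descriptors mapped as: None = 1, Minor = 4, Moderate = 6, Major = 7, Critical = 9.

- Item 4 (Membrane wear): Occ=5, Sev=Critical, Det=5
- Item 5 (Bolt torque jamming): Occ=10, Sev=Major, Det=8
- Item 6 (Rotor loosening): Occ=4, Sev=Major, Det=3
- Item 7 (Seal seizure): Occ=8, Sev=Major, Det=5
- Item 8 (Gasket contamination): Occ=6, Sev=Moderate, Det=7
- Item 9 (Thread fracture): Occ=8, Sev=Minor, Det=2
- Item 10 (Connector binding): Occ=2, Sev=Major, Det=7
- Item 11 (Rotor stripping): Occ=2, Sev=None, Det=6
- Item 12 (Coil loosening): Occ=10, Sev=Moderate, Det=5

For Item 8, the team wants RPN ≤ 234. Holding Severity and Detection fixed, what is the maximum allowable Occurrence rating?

Item 8: S=6, O=6, D=7 → current RPN = 252.
Fixed product = 42. Need 42 × O ≤ 234, so O ≤ 234/42 = 5.57.
Maximum integer Occurrence rating = 5 (gives RPN 210; O=6 would give 252 > 234).

5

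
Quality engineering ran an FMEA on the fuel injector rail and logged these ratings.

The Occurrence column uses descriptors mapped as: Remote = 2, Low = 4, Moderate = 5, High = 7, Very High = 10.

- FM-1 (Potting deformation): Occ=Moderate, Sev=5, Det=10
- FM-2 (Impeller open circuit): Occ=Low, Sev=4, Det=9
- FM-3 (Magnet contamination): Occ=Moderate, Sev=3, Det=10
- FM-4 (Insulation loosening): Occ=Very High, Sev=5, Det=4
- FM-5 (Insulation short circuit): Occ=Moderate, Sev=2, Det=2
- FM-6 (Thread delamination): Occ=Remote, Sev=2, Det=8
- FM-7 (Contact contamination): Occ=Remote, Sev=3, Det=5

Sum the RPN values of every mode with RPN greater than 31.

776

RPN = Severity × Occurrence × Detection:
  FM-1: 5 × 5 × 10 = 250
  FM-2: 4 × 4 × 9 = 144
  FM-3: 3 × 5 × 10 = 150
  FM-4: 5 × 10 × 4 = 200
  FM-5: 2 × 5 × 2 = 20
  FM-6: 2 × 2 × 8 = 32
  FM-7: 3 × 2 × 5 = 30
RPN > 31: FM-1 (250), FM-2 (144), FM-3 (150), FM-4 (200), FM-6 (32).
Sum: 250 + 144 + 150 + 200 + 32 = 776.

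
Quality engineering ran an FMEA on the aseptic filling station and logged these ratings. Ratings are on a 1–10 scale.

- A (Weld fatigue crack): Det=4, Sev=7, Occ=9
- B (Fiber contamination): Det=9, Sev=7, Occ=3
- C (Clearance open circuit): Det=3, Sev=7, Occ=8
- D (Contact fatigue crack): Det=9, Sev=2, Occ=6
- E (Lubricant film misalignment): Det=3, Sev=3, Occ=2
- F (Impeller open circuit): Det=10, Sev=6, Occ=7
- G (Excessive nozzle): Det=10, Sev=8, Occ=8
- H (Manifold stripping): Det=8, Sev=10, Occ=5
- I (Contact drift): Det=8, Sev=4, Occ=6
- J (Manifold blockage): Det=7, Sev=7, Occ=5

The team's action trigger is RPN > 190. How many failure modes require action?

6

RPN = Severity × Occurrence × Detection:
  A: 7 × 9 × 4 = 252
  B: 7 × 3 × 9 = 189
  C: 7 × 8 × 3 = 168
  D: 2 × 6 × 9 = 108
  E: 3 × 2 × 3 = 18
  F: 6 × 7 × 10 = 420
  G: 8 × 8 × 10 = 640
  H: 10 × 5 × 8 = 400
  I: 4 × 6 × 8 = 192
  J: 7 × 5 × 7 = 245
Modes with RPN > 190: A (252), F (420), G (640), H (400), I (192), J (245) → 6.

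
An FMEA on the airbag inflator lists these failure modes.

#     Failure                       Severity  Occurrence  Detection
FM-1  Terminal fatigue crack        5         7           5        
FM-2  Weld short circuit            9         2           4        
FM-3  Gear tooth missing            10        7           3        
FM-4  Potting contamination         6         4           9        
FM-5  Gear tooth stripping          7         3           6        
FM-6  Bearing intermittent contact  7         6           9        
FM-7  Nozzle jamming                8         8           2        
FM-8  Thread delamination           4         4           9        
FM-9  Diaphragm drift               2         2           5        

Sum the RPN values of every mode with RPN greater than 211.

RPN = Severity × Occurrence × Detection:
  FM-1: 5 × 7 × 5 = 175
  FM-2: 9 × 2 × 4 = 72
  FM-3: 10 × 7 × 3 = 210
  FM-4: 6 × 4 × 9 = 216
  FM-5: 7 × 3 × 6 = 126
  FM-6: 7 × 6 × 9 = 378
  FM-7: 8 × 8 × 2 = 128
  FM-8: 4 × 4 × 9 = 144
  FM-9: 2 × 2 × 5 = 20
RPN > 211: FM-4 (216), FM-6 (378).
Sum: 216 + 378 = 594.

594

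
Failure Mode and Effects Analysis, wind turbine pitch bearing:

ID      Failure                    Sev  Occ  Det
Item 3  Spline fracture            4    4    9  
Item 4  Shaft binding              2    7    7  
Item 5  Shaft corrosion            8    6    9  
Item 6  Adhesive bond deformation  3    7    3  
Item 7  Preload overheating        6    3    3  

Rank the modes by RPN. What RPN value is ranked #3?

98

RPN = Severity × Occurrence × Detection:
  Item 3: 4 × 4 × 9 = 144
  Item 4: 2 × 7 × 7 = 98
  Item 5: 8 × 6 × 9 = 432
  Item 6: 3 × 7 × 3 = 63
  Item 7: 6 × 3 × 3 = 54
Sorted descending: 432, 144, 98, 63, 54.
The third-highest RPN is 98 (Item 4).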